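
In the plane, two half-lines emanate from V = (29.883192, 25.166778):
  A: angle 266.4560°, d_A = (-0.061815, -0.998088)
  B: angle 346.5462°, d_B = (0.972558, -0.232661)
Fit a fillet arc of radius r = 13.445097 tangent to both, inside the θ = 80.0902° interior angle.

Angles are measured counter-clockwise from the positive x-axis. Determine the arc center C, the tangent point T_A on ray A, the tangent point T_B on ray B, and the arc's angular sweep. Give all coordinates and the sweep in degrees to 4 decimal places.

center=(42.3137,8.3686) T_A=(28.8943,9.1997) T_B=(45.4418,21.4447) sweep=99.9098

bisector direction at 306.5011° = (0.594838,-0.803845)
center distance |VC| = r/sin(θ/2) = 13.445097/sin(40.0451°) = 20.897261
C = V + |VC|·bis = (42.3137,8.3686)
T_A = V + ((C−V)·d_A)·d_A = V + 15.9977·d_A = (28.8943,9.1997)
T_B = V + ((C−V)·d_B)·d_B = V + 15.9977·d_B = (45.4418,21.4447)
sweep = 180° − θ = 99.9098°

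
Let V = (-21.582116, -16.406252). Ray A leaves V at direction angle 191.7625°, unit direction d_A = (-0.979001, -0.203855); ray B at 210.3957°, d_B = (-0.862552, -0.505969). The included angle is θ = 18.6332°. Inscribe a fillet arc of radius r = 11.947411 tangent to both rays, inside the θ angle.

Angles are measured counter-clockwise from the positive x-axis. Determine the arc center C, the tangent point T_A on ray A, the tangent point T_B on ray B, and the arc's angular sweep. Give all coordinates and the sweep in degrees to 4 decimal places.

bisector direction at 201.0791° = (-0.933085,-0.359656)
center distance |VC| = r/sin(θ/2) = 11.947411/sin(9.3166°) = 73.799684
C = V + |VC|·bis = (-90.4435,-42.9488)
T_A = V + ((C−V)·d_A)·d_A = V + 72.8262·d_A = (-92.8790,-31.2523)
T_B = V + ((C−V)·d_B)·d_B = V + 72.8262·d_B = (-84.3985,-53.2540)
sweep = 180° − θ = 161.3668°

center=(-90.4435,-42.9488) T_A=(-92.8790,-31.2523) T_B=(-84.3985,-53.2540) sweep=161.3668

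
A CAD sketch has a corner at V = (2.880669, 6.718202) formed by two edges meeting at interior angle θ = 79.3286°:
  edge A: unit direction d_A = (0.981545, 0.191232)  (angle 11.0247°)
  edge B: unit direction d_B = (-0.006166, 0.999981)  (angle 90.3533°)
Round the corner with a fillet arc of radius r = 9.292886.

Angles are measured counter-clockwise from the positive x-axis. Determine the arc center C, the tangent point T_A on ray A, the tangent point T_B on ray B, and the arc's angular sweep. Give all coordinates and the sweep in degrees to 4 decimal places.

bisector direction at 50.6890° = (0.633529,0.773719)
center distance |VC| = r/sin(θ/2) = 9.292886/sin(39.6643°) = 14.559073
C = V + |VC|·bis = (12.1043,17.9828)
T_A = V + ((C−V)·d_A)·d_A = V + 11.2075·d_A = (13.8814,8.8614)
T_B = V + ((C−V)·d_B)·d_B = V + 11.2075·d_B = (2.8116,17.9255)
sweep = 180° − θ = 100.6714°

center=(12.1043,17.9828) T_A=(13.8814,8.8614) T_B=(2.8116,17.9255) sweep=100.6714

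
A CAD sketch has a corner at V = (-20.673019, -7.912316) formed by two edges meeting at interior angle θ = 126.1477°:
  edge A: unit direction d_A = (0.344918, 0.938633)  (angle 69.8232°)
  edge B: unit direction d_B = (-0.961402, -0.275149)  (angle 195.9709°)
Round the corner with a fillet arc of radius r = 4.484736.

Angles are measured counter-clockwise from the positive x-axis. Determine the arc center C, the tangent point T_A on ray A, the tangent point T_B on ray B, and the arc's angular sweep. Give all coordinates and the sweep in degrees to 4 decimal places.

center=(-24.0969,-4.2274) T_A=(-19.8874,-5.7743) T_B=(-22.8629,-8.5391) sweep=53.8523

bisector direction at 132.8971° = (-0.680683,0.732578)
center distance |VC| = r/sin(θ/2) = 4.484736/sin(63.0739°) = 5.030038
C = V + |VC|·bis = (-24.0969,-4.2274)
T_A = V + ((C−V)·d_A)·d_A = V + 2.2778·d_A = (-19.8874,-5.7743)
T_B = V + ((C−V)·d_B)·d_B = V + 2.2778·d_B = (-22.8629,-8.5391)
sweep = 180° − θ = 53.8523°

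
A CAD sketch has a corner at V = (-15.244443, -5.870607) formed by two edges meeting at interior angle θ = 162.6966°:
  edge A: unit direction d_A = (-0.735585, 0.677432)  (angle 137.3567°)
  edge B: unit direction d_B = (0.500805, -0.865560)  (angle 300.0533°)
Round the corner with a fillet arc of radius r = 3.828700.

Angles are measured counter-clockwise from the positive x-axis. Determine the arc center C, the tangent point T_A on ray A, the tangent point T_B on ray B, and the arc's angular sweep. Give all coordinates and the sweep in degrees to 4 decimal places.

bisector direction at 218.7050° = (-0.780376,-0.625311)
center distance |VC| = r/sin(θ/2) = 3.828700/sin(81.3483°) = 3.872768
C = V + |VC|·bis = (-18.2667,-8.2923)
T_A = V + ((C−V)·d_A)·d_A = V + 0.5826·d_A = (-15.6730,-5.4760)
T_B = V + ((C−V)·d_B)·d_B = V + 0.5826·d_B = (-14.9527,-6.3749)
sweep = 180° − θ = 17.3034°

center=(-18.2667,-8.2923) T_A=(-15.6730,-5.4760) T_B=(-14.9527,-6.3749) sweep=17.3034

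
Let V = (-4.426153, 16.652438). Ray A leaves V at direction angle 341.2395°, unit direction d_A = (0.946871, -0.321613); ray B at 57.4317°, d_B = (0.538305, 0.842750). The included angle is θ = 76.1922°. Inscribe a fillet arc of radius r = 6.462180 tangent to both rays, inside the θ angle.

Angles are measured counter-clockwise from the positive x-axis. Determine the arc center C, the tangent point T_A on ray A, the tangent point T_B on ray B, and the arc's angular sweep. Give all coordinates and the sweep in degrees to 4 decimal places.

bisector direction at 19.3356° = (0.943595,0.331101)
center distance |VC| = r/sin(θ/2) = 6.462180/sin(38.0961°) = 10.473850
C = V + |VC|·bis = (5.4569,20.1203)
T_A = V + ((C−V)·d_A)·d_A = V + 8.2427·d_A = (3.3786,14.0015)
T_B = V + ((C−V)·d_B)·d_B = V + 8.2427·d_B = (0.0109,23.5990)
sweep = 180° − θ = 103.8078°

center=(5.4569,20.1203) T_A=(3.3786,14.0015) T_B=(0.0109,23.5990) sweep=103.8078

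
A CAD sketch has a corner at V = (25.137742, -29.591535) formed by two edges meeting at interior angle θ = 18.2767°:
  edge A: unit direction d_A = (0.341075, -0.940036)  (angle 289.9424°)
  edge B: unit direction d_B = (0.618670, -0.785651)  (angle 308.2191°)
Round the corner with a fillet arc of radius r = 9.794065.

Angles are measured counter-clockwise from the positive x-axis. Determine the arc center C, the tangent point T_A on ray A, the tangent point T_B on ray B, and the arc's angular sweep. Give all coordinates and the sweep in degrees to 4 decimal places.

center=(55.1110,-83.4855) T_A=(45.9043,-86.8260) T_B=(62.8057,-77.4262) sweep=161.7233

bisector direction at 299.0807° = (0.486042,-0.873936)
center distance |VC| = r/sin(θ/2) = 9.794065/sin(9.1384°) = 61.668117
C = V + |VC|·bis = (55.1110,-83.4855)
T_A = V + ((C−V)·d_A)·d_A = V + 60.8854·d_A = (45.9043,-86.8260)
T_B = V + ((C−V)·d_B)·d_B = V + 60.8854·d_B = (62.8057,-77.4262)
sweep = 180° − θ = 161.7233°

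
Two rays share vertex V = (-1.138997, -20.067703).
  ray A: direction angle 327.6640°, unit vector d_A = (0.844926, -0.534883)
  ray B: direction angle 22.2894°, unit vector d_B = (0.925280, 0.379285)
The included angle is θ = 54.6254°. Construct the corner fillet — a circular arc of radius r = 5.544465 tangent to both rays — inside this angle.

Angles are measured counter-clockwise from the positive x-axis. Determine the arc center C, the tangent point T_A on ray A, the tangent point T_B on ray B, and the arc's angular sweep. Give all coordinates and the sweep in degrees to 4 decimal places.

center=(10.8981,-21.1257) T_A=(7.9324,-25.8104) T_B=(8.7951,-15.9956) sweep=125.3746

bisector direction at 354.9767° = (0.996159,-0.087561)
center distance |VC| = r/sin(θ/2) = 5.544465/sin(27.3127°) = 12.083485
C = V + |VC|·bis = (10.8981,-21.1257)
T_A = V + ((C−V)·d_A)·d_A = V + 10.7364·d_A = (7.9324,-25.8104)
T_B = V + ((C−V)·d_B)·d_B = V + 10.7364·d_B = (8.7951,-15.9956)
sweep = 180° − θ = 125.3746°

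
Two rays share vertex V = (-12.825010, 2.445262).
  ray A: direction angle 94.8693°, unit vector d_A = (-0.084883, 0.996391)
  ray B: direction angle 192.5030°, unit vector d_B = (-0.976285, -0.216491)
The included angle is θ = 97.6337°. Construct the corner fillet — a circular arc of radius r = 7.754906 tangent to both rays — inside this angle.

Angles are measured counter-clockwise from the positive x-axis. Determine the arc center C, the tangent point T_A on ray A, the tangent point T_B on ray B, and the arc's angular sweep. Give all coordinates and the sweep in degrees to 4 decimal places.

center=(-21.1278,8.5474) T_A=(-13.4009,9.2057) T_B=(-19.4490,0.9764) sweep=82.3663

bisector direction at 143.6861° = (-0.805785,0.592208)
center distance |VC| = r/sin(θ/2) = 7.754906/sin(48.8169°) = 10.304036
C = V + |VC|·bis = (-21.1278,8.5474)
T_A = V + ((C−V)·d_A)·d_A = V + 6.7849·d_A = (-13.4009,9.2057)
T_B = V + ((C−V)·d_B)·d_B = V + 6.7849·d_B = (-19.4490,0.9764)
sweep = 180° − θ = 82.3663°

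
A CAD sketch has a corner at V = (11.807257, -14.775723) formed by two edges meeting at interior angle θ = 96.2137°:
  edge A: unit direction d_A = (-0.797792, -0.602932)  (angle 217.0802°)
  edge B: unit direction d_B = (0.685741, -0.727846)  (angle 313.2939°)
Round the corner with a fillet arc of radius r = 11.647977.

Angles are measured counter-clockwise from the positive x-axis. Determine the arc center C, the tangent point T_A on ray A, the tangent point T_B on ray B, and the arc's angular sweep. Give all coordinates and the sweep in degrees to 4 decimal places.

bisector direction at 265.1870° = (-0.083903,-0.996474)
center distance |VC| = r/sin(θ/2) = 11.647977/sin(48.1069°) = 15.647652
C = V + |VC|·bis = (10.4944,-30.3682)
T_A = V + ((C−V)·d_A)·d_A = V + 10.4486·d_A = (3.4714,-21.0755)
T_B = V + ((C−V)·d_B)·d_B = V + 10.4486·d_B = (18.9723,-22.3807)
sweep = 180° − θ = 83.7863°

center=(10.4944,-30.3682) T_A=(3.4714,-21.0755) T_B=(18.9723,-22.3807) sweep=83.7863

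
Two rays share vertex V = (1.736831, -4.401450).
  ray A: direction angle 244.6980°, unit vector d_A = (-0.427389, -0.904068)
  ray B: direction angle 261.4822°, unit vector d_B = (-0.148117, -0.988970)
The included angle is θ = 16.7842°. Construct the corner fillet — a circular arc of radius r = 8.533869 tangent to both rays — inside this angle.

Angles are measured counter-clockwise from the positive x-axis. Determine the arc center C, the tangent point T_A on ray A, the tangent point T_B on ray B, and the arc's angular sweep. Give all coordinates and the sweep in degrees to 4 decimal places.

center=(-15.2709,-60.3458) T_A=(-22.9861,-56.6985) T_B=(-6.8312,-61.6098) sweep=163.2158

bisector direction at 253.0901° = (-0.290868,-0.956763)
center distance |VC| = r/sin(θ/2) = 8.533869/sin(8.3921°) = 58.472534
C = V + |VC|·bis = (-15.2709,-60.3458)
T_A = V + ((C−V)·d_A)·d_A = V + 57.8464·d_A = (-22.9861,-56.6985)
T_B = V + ((C−V)·d_B)·d_B = V + 57.8464·d_B = (-6.8312,-61.6098)
sweep = 180° − θ = 163.2158°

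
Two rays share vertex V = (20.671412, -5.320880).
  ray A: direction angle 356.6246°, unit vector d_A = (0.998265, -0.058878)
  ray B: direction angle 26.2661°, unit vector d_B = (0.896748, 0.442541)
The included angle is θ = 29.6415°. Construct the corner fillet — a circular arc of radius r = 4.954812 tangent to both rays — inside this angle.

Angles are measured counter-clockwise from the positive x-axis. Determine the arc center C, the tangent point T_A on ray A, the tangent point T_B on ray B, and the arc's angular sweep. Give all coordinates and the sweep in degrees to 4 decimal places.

bisector direction at 11.4453° = (0.980114,0.198433)
center distance |VC| = r/sin(θ/2) = 4.954812/sin(14.8208°) = 19.370179
C = V + |VC|·bis = (39.6564,-1.4772)
T_A = V + ((C−V)·d_A)·d_A = V + 18.7257·d_A = (39.3647,-6.4234)
T_B = V + ((C−V)·d_B)·d_B = V + 18.7257·d_B = (37.4637,2.9660)
sweep = 180° − θ = 150.3585°

center=(39.6564,-1.4772) T_A=(39.3647,-6.4234) T_B=(37.4637,2.9660) sweep=150.3585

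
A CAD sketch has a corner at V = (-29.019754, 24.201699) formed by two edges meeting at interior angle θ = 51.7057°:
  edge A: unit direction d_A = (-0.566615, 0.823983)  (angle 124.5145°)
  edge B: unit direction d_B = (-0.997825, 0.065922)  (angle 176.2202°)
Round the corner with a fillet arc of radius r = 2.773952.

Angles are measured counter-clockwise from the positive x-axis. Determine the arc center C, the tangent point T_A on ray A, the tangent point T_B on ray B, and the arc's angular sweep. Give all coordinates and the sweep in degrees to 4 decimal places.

bisector direction at 150.3673° = (-0.869213,0.494437)
center distance |VC| = r/sin(θ/2) = 2.773952/sin(25.8529°) = 6.361380
C = V + |VC|·bis = (-34.5491,27.3470)
T_A = V + ((C−V)·d_A)·d_A = V + 5.7247·d_A = (-32.2635,28.9188)
T_B = V + ((C−V)·d_B)·d_B = V + 5.7247·d_B = (-34.7320,24.5791)
sweep = 180° − θ = 128.2943°

center=(-34.5491,27.3470) T_A=(-32.2635,28.9188) T_B=(-34.7320,24.5791) sweep=128.2943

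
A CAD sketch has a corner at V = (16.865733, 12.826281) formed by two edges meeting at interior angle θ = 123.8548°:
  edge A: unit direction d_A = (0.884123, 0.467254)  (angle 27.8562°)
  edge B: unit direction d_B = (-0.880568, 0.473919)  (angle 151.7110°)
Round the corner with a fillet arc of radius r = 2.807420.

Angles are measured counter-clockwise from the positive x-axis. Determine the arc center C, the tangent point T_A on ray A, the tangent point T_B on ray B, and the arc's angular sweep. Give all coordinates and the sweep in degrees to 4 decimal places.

bisector direction at 89.7836° = (0.003777,0.999993)
center distance |VC| = r/sin(θ/2) = 2.807420/sin(61.9274°) = 3.181746
C = V + |VC|·bis = (16.8778,16.0080)
T_A = V + ((C−V)·d_A)·d_A = V + 1.4973·d_A = (18.1895,13.5259)
T_B = V + ((C−V)·d_B)·d_B = V + 1.4973·d_B = (15.5473,13.5359)
sweep = 180° − θ = 56.1452°

center=(16.8778,16.0080) T_A=(18.1895,13.5259) T_B=(15.5473,13.5359) sweep=56.1452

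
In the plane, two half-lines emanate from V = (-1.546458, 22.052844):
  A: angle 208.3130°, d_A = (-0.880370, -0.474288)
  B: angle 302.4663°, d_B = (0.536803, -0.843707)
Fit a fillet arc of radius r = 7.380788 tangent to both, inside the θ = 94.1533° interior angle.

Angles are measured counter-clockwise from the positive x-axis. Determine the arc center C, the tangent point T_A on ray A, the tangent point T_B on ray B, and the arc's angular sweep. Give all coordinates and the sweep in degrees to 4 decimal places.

center=(-4.0889,12.2994) T_A=(-7.5895,18.7972) T_B=(2.1383,16.2614) sweep=85.8467

bisector direction at 255.3896° = (-0.252244,-0.967664)
center distance |VC| = r/sin(θ/2) = 7.380788/sin(47.0767°) = 10.079389
C = V + |VC|·bis = (-4.0889,12.2994)
T_A = V + ((C−V)·d_A)·d_A = V + 6.8643·d_A = (-7.5895,18.7972)
T_B = V + ((C−V)·d_B)·d_B = V + 6.8643·d_B = (2.1383,16.2614)
sweep = 180° − θ = 85.8467°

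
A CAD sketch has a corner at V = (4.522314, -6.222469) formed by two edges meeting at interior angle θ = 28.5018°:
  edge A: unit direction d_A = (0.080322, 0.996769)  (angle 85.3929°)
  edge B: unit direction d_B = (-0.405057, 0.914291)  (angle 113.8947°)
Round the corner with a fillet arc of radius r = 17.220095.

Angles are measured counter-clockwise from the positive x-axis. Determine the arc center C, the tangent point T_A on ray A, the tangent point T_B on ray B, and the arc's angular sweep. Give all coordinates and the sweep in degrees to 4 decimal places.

center=(-7.1963,62.7414) T_A=(9.9682,61.3583) T_B=(-22.9405,55.7663) sweep=151.4982

bisector direction at 99.6438° = (-0.167522,0.985868)
center distance |VC| = r/sin(θ/2) = 17.220095/sin(14.2509°) = 69.952467
C = V + |VC|·bis = (-7.1963,62.7414)
T_A = V + ((C−V)·d_A)·d_A = V + 67.7998·d_A = (9.9682,61.3583)
T_B = V + ((C−V)·d_B)·d_B = V + 67.7998·d_B = (-22.9405,55.7663)
sweep = 180° − θ = 151.4982°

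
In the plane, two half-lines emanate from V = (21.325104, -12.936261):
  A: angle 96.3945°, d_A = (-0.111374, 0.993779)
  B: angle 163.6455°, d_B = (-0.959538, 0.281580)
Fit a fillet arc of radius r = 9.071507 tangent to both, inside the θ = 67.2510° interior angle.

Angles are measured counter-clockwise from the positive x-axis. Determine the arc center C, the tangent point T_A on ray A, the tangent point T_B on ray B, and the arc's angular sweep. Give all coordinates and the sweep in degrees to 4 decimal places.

bisector direction at 130.0200° = (-0.643055,0.765820)
center distance |VC| = r/sin(θ/2) = 9.071507/sin(33.6255°) = 16.381593
C = V + |VC|·bis = (10.7908,-0.3909)
T_A = V + ((C−V)·d_A)·d_A = V + 13.6405·d_A = (19.8059,0.6194)
T_B = V + ((C−V)·d_B)·d_B = V + 13.6405·d_B = (8.2365,-9.0954)
sweep = 180° − θ = 112.7490°

center=(10.7908,-0.3909) T_A=(19.8059,0.6194) T_B=(8.2365,-9.0954) sweep=112.7490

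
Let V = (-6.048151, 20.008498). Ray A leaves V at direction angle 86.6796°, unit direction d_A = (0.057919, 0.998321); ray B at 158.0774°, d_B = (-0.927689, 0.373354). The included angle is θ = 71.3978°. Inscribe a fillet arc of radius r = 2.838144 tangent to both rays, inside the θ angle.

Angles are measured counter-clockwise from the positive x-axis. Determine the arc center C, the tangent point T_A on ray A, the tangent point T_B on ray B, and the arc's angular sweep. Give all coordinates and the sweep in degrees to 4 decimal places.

bisector direction at 122.3785° = (-0.535510,0.844529)
center distance |VC| = r/sin(θ/2) = 2.838144/sin(35.6989°) = 4.863786
C = V + |VC|·bis = (-8.6528,24.1161)
T_A = V + ((C−V)·d_A)·d_A = V + 3.9499·d_A = (-5.8194,23.9517)
T_B = V + ((C−V)·d_B)·d_B = V + 3.9499·d_B = (-9.7124,21.4832)
sweep = 180° − θ = 108.6022°

center=(-8.6528,24.1161) T_A=(-5.8194,23.9517) T_B=(-9.7124,21.4832) sweep=108.6022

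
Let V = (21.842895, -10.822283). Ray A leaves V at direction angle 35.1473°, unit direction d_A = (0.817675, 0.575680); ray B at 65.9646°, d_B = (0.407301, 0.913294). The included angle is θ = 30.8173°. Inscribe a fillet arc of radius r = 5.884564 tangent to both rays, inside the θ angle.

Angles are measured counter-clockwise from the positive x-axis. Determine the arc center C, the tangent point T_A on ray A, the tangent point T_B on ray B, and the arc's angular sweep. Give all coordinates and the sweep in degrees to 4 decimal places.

bisector direction at 50.5560° = (0.635324,0.772245)
center distance |VC| = r/sin(θ/2) = 5.884564/sin(15.4086°) = 22.147261
C = V + |VC|·bis = (35.9136,6.2808)
T_A = V + ((C−V)·d_A)·d_A = V + 21.3512·d_A = (39.3012,1.4692)
T_B = V + ((C−V)·d_B)·d_B = V + 21.3512·d_B = (30.5393,8.6776)
sweep = 180° − θ = 149.1827°

center=(35.9136,6.2808) T_A=(39.3012,1.4692) T_B=(30.5393,8.6776) sweep=149.1827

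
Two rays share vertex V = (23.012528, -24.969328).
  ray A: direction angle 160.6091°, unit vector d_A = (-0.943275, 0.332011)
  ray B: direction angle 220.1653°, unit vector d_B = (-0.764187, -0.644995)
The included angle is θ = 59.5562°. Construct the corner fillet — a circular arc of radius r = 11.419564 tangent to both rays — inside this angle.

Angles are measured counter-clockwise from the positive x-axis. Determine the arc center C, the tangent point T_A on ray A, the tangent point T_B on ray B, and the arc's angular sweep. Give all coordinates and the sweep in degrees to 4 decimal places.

center=(0.3958,-29.1150) T_A=(4.1872,-18.3433) T_B=(7.7614,-37.8417) sweep=120.4438

bisector direction at 190.3872° = (-0.983612,-0.180299)
center distance |VC| = r/sin(θ/2) = 11.419564/sin(29.7781°) = 22.993542
C = V + |VC|·bis = (0.3958,-29.1150)
T_A = V + ((C−V)·d_A)·d_A = V + 19.9574·d_A = (4.1872,-18.3433)
T_B = V + ((C−V)·d_B)·d_B = V + 19.9574·d_B = (7.7614,-37.8417)
sweep = 180° − θ = 120.4438°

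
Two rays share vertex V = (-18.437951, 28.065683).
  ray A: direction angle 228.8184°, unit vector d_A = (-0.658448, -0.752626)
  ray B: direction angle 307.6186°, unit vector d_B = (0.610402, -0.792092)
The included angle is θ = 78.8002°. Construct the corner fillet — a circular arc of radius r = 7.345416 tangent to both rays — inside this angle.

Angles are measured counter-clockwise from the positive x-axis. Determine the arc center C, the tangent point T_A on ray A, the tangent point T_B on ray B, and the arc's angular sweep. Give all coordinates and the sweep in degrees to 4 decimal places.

center=(-18.7977,16.4988) T_A=(-24.3261,21.3354) T_B=(-12.9795,20.9825) sweep=101.1998

bisector direction at 268.2185° = (-0.031088,-0.999517)
center distance |VC| = r/sin(θ/2) = 7.345416/sin(39.4001°) = 11.572471
C = V + |VC|·bis = (-18.7977,16.4988)
T_A = V + ((C−V)·d_A)·d_A = V + 8.9424·d_A = (-24.3261,21.3354)
T_B = V + ((C−V)·d_B)·d_B = V + 8.9424·d_B = (-12.9795,20.9825)
sweep = 180° − θ = 101.1998°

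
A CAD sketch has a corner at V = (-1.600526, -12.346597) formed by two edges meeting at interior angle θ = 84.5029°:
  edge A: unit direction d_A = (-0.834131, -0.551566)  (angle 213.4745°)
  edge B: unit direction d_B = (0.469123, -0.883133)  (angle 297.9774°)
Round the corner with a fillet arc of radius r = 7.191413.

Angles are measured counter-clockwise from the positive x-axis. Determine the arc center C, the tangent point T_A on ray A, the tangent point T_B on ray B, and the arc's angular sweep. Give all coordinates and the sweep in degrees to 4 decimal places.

bisector direction at 255.7260° = (-0.246560,-0.969128)
center distance |VC| = r/sin(θ/2) = 7.191413/sin(42.2514°) = 10.695371
C = V + |VC|·bis = (-4.2376,-22.7118)
T_A = V + ((C−V)·d_A)·d_A = V + 7.9167·d_A = (-8.2041,-16.7132)
T_B = V + ((C−V)·d_B)·d_B = V + 7.9167·d_B = (2.1134,-19.3381)
sweep = 180° − θ = 95.4971°

center=(-4.2376,-22.7118) T_A=(-8.2041,-16.7132) T_B=(2.1134,-19.3381) sweep=95.4971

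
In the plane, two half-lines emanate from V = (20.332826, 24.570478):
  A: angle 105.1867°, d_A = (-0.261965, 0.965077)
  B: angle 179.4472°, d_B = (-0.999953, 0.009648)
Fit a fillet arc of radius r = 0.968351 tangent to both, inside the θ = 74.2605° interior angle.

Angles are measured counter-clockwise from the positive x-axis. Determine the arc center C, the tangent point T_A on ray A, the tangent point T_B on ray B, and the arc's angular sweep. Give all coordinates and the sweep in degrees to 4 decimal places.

bisector direction at 142.3169° = (-0.791404,0.611293)
center distance |VC| = r/sin(θ/2) = 0.968351/sin(37.1302°) = 1.604216
C = V + |VC|·bis = (19.0632,25.5511)
T_A = V + ((C−V)·d_A)·d_A = V + 1.2790·d_A = (19.9978,25.8048)
T_B = V + ((C−V)·d_B)·d_B = V + 1.2790·d_B = (19.0539,24.5828)
sweep = 180° − θ = 105.7395°

center=(19.0632,25.5511) T_A=(19.9978,25.8048) T_B=(19.0539,24.5828) sweep=105.7395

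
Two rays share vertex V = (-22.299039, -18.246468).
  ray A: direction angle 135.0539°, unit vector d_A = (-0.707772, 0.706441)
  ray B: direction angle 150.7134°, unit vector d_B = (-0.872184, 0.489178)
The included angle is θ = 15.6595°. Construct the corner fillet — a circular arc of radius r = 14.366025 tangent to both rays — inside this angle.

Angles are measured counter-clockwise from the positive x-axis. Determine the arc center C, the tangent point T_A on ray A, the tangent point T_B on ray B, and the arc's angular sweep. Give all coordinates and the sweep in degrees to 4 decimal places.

center=(-106.3895,45.3884) T_A=(-96.2407,55.5562) T_B=(-113.4170,32.8585) sweep=164.3405

bisector direction at 142.8836° = (-0.797412,0.603436)
center distance |VC| = r/sin(θ/2) = 14.366025/sin(7.8297°) = 105.454206
C = V + |VC|·bis = (-106.3895,45.3884)
T_A = V + ((C−V)·d_A)·d_A = V + 104.4711·d_A = (-96.2407,55.5562)
T_B = V + ((C−V)·d_B)·d_B = V + 104.4711·d_B = (-113.4170,32.8585)
sweep = 180° − θ = 164.3405°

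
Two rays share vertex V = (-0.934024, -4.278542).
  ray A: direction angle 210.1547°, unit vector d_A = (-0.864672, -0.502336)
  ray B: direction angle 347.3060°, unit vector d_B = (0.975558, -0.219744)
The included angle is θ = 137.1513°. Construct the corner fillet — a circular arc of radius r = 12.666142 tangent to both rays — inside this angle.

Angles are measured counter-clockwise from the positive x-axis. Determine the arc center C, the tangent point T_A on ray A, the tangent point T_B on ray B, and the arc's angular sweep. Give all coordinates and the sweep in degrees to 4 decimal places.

bisector direction at 278.7303° = (0.151784,-0.988414)
center distance |VC| = r/sin(θ/2) = 12.666142/sin(68.5756°) = 13.606330
C = V + |VC|·bis = (1.1312,-17.7272)
T_A = V + ((C−V)·d_A)·d_A = V + 4.9700·d_A = (-5.2315,-6.7752)
T_B = V + ((C−V)·d_B)·d_B = V + 4.9700·d_B = (3.9145,-5.3707)
sweep = 180° − θ = 42.8487°

center=(1.1312,-17.7272) T_A=(-5.2315,-6.7752) T_B=(3.9145,-5.3707) sweep=42.8487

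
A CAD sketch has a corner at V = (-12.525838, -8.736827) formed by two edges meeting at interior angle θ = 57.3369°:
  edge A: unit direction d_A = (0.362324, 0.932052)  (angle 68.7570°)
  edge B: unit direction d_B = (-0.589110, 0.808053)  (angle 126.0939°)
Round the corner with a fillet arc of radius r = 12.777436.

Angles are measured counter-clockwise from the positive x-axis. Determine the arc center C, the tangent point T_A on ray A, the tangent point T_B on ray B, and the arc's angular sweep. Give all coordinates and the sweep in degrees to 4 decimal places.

center=(-15.9679,17.6739) T_A=(-4.0587,13.0443) T_B=(-26.2928,10.1466) sweep=122.6631

bisector direction at 97.4255° = (-0.129236,0.991614)
center distance |VC| = r/sin(θ/2) = 12.777436/sin(28.6684°) = 26.634062
C = V + |VC|·bis = (-15.9679,17.6739)
T_A = V + ((C−V)·d_A)·d_A = V + 23.3690·d_A = (-4.0587,13.0443)
T_B = V + ((C−V)·d_B)·d_B = V + 23.3690·d_B = (-26.2928,10.1466)
sweep = 180° − θ = 122.6631°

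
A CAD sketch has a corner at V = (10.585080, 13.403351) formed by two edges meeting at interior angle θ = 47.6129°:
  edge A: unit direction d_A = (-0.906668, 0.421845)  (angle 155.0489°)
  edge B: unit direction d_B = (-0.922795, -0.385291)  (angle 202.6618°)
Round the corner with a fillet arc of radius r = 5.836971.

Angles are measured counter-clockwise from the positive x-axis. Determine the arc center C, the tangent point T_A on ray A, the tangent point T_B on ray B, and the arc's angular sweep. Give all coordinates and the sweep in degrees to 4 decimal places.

bisector direction at 178.8554° = (-0.999800,0.019977)
center distance |VC| = r/sin(θ/2) = 5.836971/sin(23.8065°) = 14.460537
C = V + |VC|·bis = (-3.8726,13.6922)
T_A = V + ((C−V)·d_A)·d_A = V + 13.2302·d_A = (-1.4103,18.9844)
T_B = V + ((C−V)·d_B)·d_B = V + 13.2302·d_B = (-1.6236,8.3059)
sweep = 180° − θ = 132.3871°

center=(-3.8726,13.6922) T_A=(-1.4103,18.9844) T_B=(-1.6236,8.3059) sweep=132.3871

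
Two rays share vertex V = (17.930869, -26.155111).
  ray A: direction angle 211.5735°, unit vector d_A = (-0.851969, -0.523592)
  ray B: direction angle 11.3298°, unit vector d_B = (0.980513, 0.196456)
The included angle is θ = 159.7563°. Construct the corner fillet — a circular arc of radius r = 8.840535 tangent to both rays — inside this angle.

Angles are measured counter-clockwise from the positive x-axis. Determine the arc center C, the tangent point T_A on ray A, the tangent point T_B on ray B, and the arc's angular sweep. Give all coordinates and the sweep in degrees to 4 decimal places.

center=(21.2151,-34.5133) T_A=(16.5863,-26.9815) T_B=(19.4783,-25.8451) sweep=20.2437

bisector direction at 291.4516° = (0.365716,-0.930727)
center distance |VC| = r/sin(θ/2) = 8.840535/sin(79.8782°) = 8.980302
C = V + |VC|·bis = (21.2151,-34.5133)
T_A = V + ((C−V)·d_A)·d_A = V + 1.5782·d_A = (16.5863,-26.9815)
T_B = V + ((C−V)·d_B)·d_B = V + 1.5782·d_B = (19.4783,-25.8451)
sweep = 180° − θ = 20.2437°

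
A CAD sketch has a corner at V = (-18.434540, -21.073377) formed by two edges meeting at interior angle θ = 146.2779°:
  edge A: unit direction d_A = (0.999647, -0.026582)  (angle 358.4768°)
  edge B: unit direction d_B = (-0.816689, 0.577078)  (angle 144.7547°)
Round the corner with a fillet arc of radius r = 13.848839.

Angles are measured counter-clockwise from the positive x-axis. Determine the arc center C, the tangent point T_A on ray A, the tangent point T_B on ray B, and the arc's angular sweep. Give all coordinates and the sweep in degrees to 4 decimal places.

bisector direction at 71.6157° = (0.315388,0.948963)
center distance |VC| = r/sin(θ/2) = 13.848839/sin(73.1389°) = 14.470930
C = V + |VC|·bis = (-13.8706,-7.3410)
T_A = V + ((C−V)·d_A)·d_A = V + 4.1973·d_A = (-14.2387,-21.1849)
T_B = V + ((C−V)·d_B)·d_B = V + 4.1973·d_B = (-21.8624,-18.6512)
sweep = 180° − θ = 33.7221°

center=(-13.8706,-7.3410) T_A=(-14.2387,-21.1849) T_B=(-21.8624,-18.6512) sweep=33.7221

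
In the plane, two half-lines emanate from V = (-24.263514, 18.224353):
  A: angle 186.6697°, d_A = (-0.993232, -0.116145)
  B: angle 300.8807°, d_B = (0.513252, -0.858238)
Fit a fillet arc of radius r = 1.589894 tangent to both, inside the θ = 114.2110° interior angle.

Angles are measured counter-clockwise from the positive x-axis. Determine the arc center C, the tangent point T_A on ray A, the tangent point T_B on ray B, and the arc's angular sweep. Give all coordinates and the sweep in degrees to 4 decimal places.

center=(-25.1002,16.5258) T_A=(-25.2849,18.1049) T_B=(-23.7357,17.3418) sweep=65.7890

bisector direction at 243.7752° = (-0.441894,-0.897067)
center distance |VC| = r/sin(θ/2) = 1.589894/sin(57.1055°) = 1.893470
C = V + |VC|·bis = (-25.1002,16.5258)
T_A = V + ((C−V)·d_A)·d_A = V + 1.0283·d_A = (-25.2849,18.1049)
T_B = V + ((C−V)·d_B)·d_B = V + 1.0283·d_B = (-23.7357,17.3418)
sweep = 180° − θ = 65.7890°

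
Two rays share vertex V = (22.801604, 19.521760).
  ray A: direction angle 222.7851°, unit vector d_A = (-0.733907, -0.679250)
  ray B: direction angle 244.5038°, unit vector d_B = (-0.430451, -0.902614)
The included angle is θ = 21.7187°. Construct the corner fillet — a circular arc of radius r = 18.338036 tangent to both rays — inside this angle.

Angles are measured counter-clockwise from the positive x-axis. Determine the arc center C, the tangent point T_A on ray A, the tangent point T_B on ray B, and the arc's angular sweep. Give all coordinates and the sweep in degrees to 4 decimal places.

center=(-34.8988,-58.8684) T_A=(-47.3549,-45.4100) T_B=(-18.3466,-66.7620) sweep=158.2813

bisector direction at 233.6445° = (-0.592794,-0.805354)
center distance |VC| = r/sin(θ/2) = 18.338036/sin(10.8593°) = 97.336309
C = V + |VC|·bis = (-34.8988,-58.8684)
T_A = V + ((C−V)·d_A)·d_A = V + 95.5933·d_A = (-47.3549,-45.4100)
T_B = V + ((C−V)·d_B)·d_B = V + 95.5933·d_B = (-18.3466,-66.7620)
sweep = 180° − θ = 158.2813°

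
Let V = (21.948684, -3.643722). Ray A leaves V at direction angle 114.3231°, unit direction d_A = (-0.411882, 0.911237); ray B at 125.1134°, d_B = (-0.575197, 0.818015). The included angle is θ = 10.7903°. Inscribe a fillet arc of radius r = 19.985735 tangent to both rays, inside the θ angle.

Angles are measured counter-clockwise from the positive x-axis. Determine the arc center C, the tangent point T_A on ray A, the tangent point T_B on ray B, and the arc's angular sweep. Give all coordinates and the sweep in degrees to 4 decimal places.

bisector direction at 119.7182° = (-0.495735,0.868474)
center distance |VC| = r/sin(θ/2) = 19.985735/sin(5.3952°) = 212.559841
C = V + |VC|·bis = (-83.4247,180.9589)
T_A = V + ((C−V)·d_A)·d_A = V + 211.6182·d_A = (-65.2130,189.1907)
T_B = V + ((C−V)·d_B)·d_B = V + 211.6182·d_B = (-99.7734,169.4632)
sweep = 180° − θ = 169.2097°

center=(-83.4247,180.9589) T_A=(-65.2130,189.1907) T_B=(-99.7734,169.4632) sweep=169.2097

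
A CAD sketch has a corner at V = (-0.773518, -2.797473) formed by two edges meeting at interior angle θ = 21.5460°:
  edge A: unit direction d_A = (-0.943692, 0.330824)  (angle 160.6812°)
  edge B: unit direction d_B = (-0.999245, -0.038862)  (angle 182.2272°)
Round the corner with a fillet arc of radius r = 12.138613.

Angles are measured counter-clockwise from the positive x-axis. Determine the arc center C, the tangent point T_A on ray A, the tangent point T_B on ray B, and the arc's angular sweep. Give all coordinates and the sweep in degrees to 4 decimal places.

bisector direction at 171.4542° = (-0.988897,0.148600)
center distance |VC| = r/sin(θ/2) = 12.138613/sin(10.7730°) = 64.940706
C = V + |VC|·bis = (-64.9932,6.8527)
T_A = V + ((C−V)·d_A)·d_A = V + 63.7962·d_A = (-60.9775,18.3078)
T_B = V + ((C−V)·d_B)·d_B = V + 63.7962·d_B = (-64.5215,-5.2767)
sweep = 180° − θ = 158.4540°

center=(-64.9932,6.8527) T_A=(-60.9775,18.3078) T_B=(-64.5215,-5.2767) sweep=158.4540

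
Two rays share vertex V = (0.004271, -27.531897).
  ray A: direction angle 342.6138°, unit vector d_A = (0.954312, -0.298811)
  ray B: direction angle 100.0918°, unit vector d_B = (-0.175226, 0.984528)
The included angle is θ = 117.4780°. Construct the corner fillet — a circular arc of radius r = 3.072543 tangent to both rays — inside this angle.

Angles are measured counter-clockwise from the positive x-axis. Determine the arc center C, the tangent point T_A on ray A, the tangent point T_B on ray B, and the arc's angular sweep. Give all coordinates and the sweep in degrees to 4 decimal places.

center=(2.7024,-25.1571) T_A=(1.7843,-28.0893) T_B=(-0.3226,-25.6955) sweep=62.5220

bisector direction at 41.3528° = (0.750656,0.660694)
center distance |VC| = r/sin(θ/2) = 3.072543/sin(58.7390°) = 3.594407
C = V + |VC|·bis = (2.7024,-25.1571)
T_A = V + ((C−V)·d_A)·d_A = V + 1.8653·d_A = (1.7843,-28.0893)
T_B = V + ((C−V)·d_B)·d_B = V + 1.8653·d_B = (-0.3226,-25.6955)
sweep = 180° − θ = 62.5220°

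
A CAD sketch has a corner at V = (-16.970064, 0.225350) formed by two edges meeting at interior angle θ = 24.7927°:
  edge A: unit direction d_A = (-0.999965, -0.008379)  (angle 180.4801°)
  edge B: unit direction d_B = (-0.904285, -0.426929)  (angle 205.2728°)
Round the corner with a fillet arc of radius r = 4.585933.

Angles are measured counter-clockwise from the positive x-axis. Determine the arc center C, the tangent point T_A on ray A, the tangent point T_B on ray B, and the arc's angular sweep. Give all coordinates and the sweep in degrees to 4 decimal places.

center=(-37.7953,-4.5352) T_A=(-37.8337,0.0505) T_B=(-35.8374,-8.6822) sweep=155.2073

bisector direction at 192.8765° = (-0.974853,-0.222849)
center distance |VC| = r/sin(θ/2) = 4.585933/sin(12.3963°) = 21.362401
C = V + |VC|·bis = (-37.7953,-4.5352)
T_A = V + ((C−V)·d_A)·d_A = V + 20.8644·d_A = (-37.8337,0.0505)
T_B = V + ((C−V)·d_B)·d_B = V + 20.8644·d_B = (-35.8374,-8.6822)
sweep = 180° − θ = 155.2073°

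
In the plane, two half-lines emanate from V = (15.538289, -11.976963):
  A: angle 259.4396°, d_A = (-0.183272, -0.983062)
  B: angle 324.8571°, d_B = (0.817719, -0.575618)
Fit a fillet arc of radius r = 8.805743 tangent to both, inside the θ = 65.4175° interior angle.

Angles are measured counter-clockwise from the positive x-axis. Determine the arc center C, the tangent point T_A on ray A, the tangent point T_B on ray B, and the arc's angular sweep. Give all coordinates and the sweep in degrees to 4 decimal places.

bisector direction at 292.1483° = (0.377006,-0.926211)
center distance |VC| = r/sin(θ/2) = 8.805743/sin(32.7088°) = 16.295801
C = V + |VC|·bis = (21.6819,-27.0703)
T_A = V + ((C−V)·d_A)·d_A = V + 13.7117·d_A = (13.0253,-25.4565)
T_B = V + ((C−V)·d_B)·d_B = V + 13.7117·d_B = (26.7506,-19.8697)
sweep = 180° − θ = 114.5825°

center=(21.6819,-27.0703) T_A=(13.0253,-25.4565) T_B=(26.7506,-19.8697) sweep=114.5825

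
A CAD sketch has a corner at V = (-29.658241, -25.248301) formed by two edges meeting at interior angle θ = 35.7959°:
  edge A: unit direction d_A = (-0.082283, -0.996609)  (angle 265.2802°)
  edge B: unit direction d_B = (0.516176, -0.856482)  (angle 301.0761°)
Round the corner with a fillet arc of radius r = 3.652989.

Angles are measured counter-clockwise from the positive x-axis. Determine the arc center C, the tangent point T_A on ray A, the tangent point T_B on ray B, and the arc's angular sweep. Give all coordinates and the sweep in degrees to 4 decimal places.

bisector direction at 283.1781° = (0.227980,-0.973666)
center distance |VC| = r/sin(θ/2) = 3.652989/sin(17.8980°) = 11.886498
C = V + |VC|·bis = (-26.9484,-36.8218)
T_A = V + ((C−V)·d_A)·d_A = V + 11.3113·d_A = (-30.5890,-36.5212)
T_B = V + ((C−V)·d_B)·d_B = V + 11.3113·d_B = (-23.8196,-34.9362)
sweep = 180° − θ = 144.2041°

center=(-26.9484,-36.8218) T_A=(-30.5890,-36.5212) T_B=(-23.8196,-34.9362) sweep=144.2041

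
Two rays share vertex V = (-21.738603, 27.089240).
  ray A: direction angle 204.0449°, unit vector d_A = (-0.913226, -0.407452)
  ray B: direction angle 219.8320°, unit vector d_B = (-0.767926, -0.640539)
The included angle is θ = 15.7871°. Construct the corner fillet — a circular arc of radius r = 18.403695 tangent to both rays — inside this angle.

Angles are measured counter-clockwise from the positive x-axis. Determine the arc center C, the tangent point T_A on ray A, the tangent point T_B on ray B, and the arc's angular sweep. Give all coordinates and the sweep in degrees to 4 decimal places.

center=(-135.4599,-43.8019) T_A=(-142.9585,-26.9952) T_B=(-123.6716,-57.9346) sweep=164.2129

bisector direction at 211.9385° = (-0.848617,-0.529008)
center distance |VC| = r/sin(θ/2) = 18.403695/sin(7.8936°) = 134.007774
C = V + |VC|·bis = (-135.4599,-43.8019)
T_A = V + ((C−V)·d_A)·d_A = V + 132.7380·d_A = (-142.9585,-26.9952)
T_B = V + ((C−V)·d_B)·d_B = V + 132.7380·d_B = (-123.6716,-57.9346)
sweep = 180° − θ = 164.2129°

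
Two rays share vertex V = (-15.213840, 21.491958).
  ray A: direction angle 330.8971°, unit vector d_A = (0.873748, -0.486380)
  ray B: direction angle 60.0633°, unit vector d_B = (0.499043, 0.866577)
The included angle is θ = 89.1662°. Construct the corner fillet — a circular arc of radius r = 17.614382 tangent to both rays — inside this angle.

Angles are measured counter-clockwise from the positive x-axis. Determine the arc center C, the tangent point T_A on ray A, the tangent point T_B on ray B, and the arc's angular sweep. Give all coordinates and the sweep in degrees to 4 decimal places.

center=(8.9696,28.1896) T_A=(0.4023,12.7991) T_B=(-6.2946,36.9799) sweep=90.8338

bisector direction at 15.4802° = (0.963723,0.266905)
center distance |VC| = r/sin(θ/2) = 17.614382/sin(44.5831°) = 25.093750
C = V + |VC|·bis = (8.9696,28.1896)
T_A = V + ((C−V)·d_A)·d_A = V + 17.8726·d_A = (0.4023,12.7991)
T_B = V + ((C−V)·d_B)·d_B = V + 17.8726·d_B = (-6.2946,36.9799)
sweep = 180° − θ = 90.8338°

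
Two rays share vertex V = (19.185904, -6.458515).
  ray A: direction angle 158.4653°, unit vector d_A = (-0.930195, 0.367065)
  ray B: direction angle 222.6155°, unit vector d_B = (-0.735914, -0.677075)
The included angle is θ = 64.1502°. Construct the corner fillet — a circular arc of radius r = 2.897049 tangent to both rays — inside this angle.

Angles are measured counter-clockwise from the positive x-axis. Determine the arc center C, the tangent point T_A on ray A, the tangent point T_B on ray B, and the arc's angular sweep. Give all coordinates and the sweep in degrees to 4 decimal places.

center=(13.8224,-7.4565) T_A=(14.8858,-4.7617) T_B=(15.7840,-9.5885) sweep=115.8498

bisector direction at 190.5404° = (-0.983126,-0.182929)
center distance |VC| = r/sin(θ/2) = 2.897049/sin(32.0751°) = 5.455524
C = V + |VC|·bis = (13.8224,-7.4565)
T_A = V + ((C−V)·d_A)·d_A = V + 4.6228·d_A = (14.8858,-4.7617)
T_B = V + ((C−V)·d_B)·d_B = V + 4.6228·d_B = (15.7840,-9.5885)
sweep = 180° − θ = 115.8498°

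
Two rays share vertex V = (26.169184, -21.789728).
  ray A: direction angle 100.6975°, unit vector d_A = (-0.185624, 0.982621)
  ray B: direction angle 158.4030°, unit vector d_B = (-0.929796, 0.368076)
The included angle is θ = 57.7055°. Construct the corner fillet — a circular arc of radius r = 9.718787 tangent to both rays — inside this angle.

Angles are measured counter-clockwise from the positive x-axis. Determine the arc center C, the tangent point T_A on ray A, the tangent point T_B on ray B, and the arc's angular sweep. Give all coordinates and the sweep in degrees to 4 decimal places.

center=(13.3449,-6.2604) T_A=(22.8948,-4.4564) T_B=(9.7677,-15.2969) sweep=122.2945

bisector direction at 129.5503° = (-0.636755,0.771066)
center distance |VC| = r/sin(θ/2) = 9.718787/sin(28.8528°) = 20.140049
C = V + |VC|·bis = (13.3449,-6.2604)
T_A = V + ((C−V)·d_A)·d_A = V + 17.6399·d_A = (22.8948,-4.4564)
T_B = V + ((C−V)·d_B)·d_B = V + 17.6399·d_B = (9.7677,-15.2969)
sweep = 180° − θ = 122.2945°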